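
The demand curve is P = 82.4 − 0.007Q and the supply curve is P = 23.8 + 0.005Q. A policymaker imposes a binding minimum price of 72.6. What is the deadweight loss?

Competitive equilibrium: 82.4 − 0.007Q = 23.8 + 0.005Q → Q* = 4883.3333, P* = 48.2167.
At the floor P = 72.6, quantity demanded = (82.4 − 72.6)/0.007 = 1400.
Sellers' marginal cost at Q' = 1400: 23.8 + 0.005·1400 = 30.8.
ΔQ = 4883.3333 − 1400 = 3483.3333; wedge = 72.6 − 30.8 = 41.8.
Deadweight loss = ½ × 3483.3333 × 41.8 = 72801.67.

72801.67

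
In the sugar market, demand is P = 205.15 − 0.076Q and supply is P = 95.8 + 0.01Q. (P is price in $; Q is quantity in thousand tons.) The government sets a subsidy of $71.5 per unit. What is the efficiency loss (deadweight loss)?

Competitive equilibrium: 205.15 − 0.076Q = 95.8 + 0.01Q → Q* = 1271.51163, P* = 108.51512.
The subsidy lowers effective supply by 71.5: P = 24.3 + 0.01Q.
New quantity: 205.15 − 0.076Q = 24.3 + 0.01Q → Q' = 2102.90698.
Overproduction ΔQ = 2102.90698 − 1271.51163 = 831.39535; wedge = subsidy = 71.5.
The triangle = ½ × 831.39535 × 71.5 = $29722.38 thousand.

$29722.38 thousand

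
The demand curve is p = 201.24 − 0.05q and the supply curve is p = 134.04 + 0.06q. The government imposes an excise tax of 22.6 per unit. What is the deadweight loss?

Competitive equilibrium: 201.24 − 0.05q = 134.04 + 0.06q → q* = 610.9091, p* = 170.6945.
With the tax, the buyer price exceeds the seller price by 22.6: (201.24 − 0.05q) − (134.04 + 0.06q) = 22.6 → q' = 405.4545.
Δq = 610.9091 − 405.4545 = 205.4546; the wedge equals the tax, 22.6.
Deadweight loss = ½ × 205.4546 × 22.6 = 2321.64.

2321.64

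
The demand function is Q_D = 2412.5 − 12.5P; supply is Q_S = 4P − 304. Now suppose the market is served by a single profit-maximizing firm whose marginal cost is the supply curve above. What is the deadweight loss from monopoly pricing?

789.66

In inverse form: demand P = 193 − 0.08Q, supply P = 76 + 0.25Q.
Competitive equilibrium: 193 − 0.08Q = 76 + 0.25Q → Q* = 354.5455, P* = 164.6364.
Marginal revenue: MR = 193 − 0.16Q. Set MR = MC: 193 − 0.16Q = 76 + 0.25Q → Q_m = 285.3659.
Price P_m = 193 − 0.08·285.3659 = 170.1707; MC(Q_m) = 76 + 0.25·285.3659 = 147.3415.
Competitive Q* = 354.5455, so ΔQ = 69.1796; wedge = 170.1707 − 147.3415 = 22.8292.
Deadweight loss = ½ × 69.1796 × 22.8292 = 789.66.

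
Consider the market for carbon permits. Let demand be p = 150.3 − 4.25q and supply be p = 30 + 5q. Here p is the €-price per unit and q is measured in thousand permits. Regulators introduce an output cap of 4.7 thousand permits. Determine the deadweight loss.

€319.03 thousand

Competitive equilibrium: 150.3 − 4.25q = 30 + 5q → q* = 13.0054, p* = 95.027.
At q = 4.7: demand price = 150.3 − 4.25·4.7 = 130.325; supply price = 30 + 5·4.7 = 53.5.
Δq = 13.0054 − 4.7 = 8.3054; wedge = 130.325 − 53.5 = 76.825.
DWL = ½ × 8.3054 × 76.825 = €319.03 thousand.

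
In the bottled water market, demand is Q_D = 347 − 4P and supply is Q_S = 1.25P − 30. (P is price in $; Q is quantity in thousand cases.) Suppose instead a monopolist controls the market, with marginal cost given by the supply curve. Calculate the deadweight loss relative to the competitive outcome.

In inverse form: demand P = 86.75 − 0.25Q, supply P = 24 + 0.8Q.
Competitive equilibrium: 86.75 − 0.25Q = 24 + 0.8Q → Q* = 59.7619, P* = 71.8095.
Marginal revenue: MR = 86.75 − 0.5Q. Set MR = MC: 86.75 − 0.5Q = 24 + 0.8Q → Q_m = 48.2692.
Price P_m = 86.75 − 0.25·48.2692 = 74.6827; MC(Q_m) = 24 + 0.8·48.2692 = 62.6154.
Competitive Q* = 59.7619, so ΔQ = 11.4927; wedge = 74.6827 − 62.6154 = 12.0673.
Deadweight loss = ½ × 11.4927 × 12.0673 = $69.34 thousand.

$69.34 thousand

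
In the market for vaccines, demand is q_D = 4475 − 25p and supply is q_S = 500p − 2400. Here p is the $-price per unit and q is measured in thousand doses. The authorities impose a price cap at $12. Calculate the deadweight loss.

$6297.62 thousand

In inverse form: demand p = 179 − 0.04q, supply p = 4.8 + 0.002q.
Competitive equilibrium: 179 − 0.04q = 4.8 + 0.002q → q* = 4147.619, p* = 13.0952.
At the ceiling p = 12, quantity supplied = (12 − 4.8)/0.002 = 3600.
Willingness to pay at q' = 3600: 179 − 0.04·3600 = 35.
Δq = 4147.619 − 3600 = 547.619; wedge = 35 − 12 = 23.
Deadweight loss = ½ × 547.619 × 23 = $6297.62 thousand.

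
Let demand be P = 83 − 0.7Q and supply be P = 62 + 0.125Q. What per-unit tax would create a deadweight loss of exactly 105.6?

Competitive equilibrium: 83 − 0.7Q = 62 + 0.125Q → Q* = 25.4545, P* = 65.1818.
A tax t gives ΔQ = t/0.825 and wedge t, so DWL = t²/1.65.
t²/1.65 = 105.6 → t² = 174.24 → t = 13.2.

13.2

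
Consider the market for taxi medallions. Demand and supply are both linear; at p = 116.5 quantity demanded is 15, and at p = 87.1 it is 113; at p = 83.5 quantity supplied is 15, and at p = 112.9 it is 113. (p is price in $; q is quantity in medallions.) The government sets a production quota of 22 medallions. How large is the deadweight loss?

$691.20

Demand slope = (87.1 − 116.5)/(113 − 15) = −0.3, so p = 121 − 0.3q.
Supply slope = (112.9 − 83.5)/(113 − 15) = 0.3, so p = 79 + 0.3q.
Competitive equilibrium: 121 − 0.3q = 79 + 0.3q → q* = 70, p* = 100.
At q = 22: demand price = 121 − 0.3·22 = 114.4; supply price = 79 + 0.3·22 = 85.6.
Δq = 70 − 22 = 48; wedge = 114.4 − 85.6 = 28.8.
Welfare loss = ½ × 48 × 28.8 = $691.20.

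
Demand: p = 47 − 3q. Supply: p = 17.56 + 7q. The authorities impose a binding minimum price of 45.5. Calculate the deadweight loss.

Competitive equilibrium: 47 − 3q = 17.56 + 7q → q* = 2.944, p* = 38.168.
At the floor p = 45.5, quantity demanded = (47 − 45.5)/3 = 0.5.
Sellers' marginal cost at q' = 0.5: 17.56 + 7·0.5 = 21.06.
Δq = 2.944 − 0.5 = 2.444; wedge = 45.5 − 21.06 = 24.44.
The triangle = ½ × 2.444 × 24.44 = 29.87.

29.87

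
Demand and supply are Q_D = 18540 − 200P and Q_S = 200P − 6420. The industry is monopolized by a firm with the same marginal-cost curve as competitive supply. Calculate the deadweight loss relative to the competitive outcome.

20402

In inverse form: demand P = 92.7 − 0.005Q, supply P = 32.1 + 0.005Q.
Competitive equilibrium: 92.7 − 0.005Q = 32.1 + 0.005Q → Q* = 6060, P* = 62.4.
Marginal revenue: MR = 92.7 − 0.01Q. Set MR = MC: 92.7 − 0.01Q = 32.1 + 0.005Q → Q_m = 4040.
Price P_m = 92.7 − 0.005·4040 = 72.5; MC(Q_m) = 32.1 + 0.005·4040 = 52.3.
Competitive Q* = 6060, so ΔQ = 2020; wedge = 72.5 − 52.3 = 20.2.
Welfare loss = ½ × 2020 × 20.2 = 20402.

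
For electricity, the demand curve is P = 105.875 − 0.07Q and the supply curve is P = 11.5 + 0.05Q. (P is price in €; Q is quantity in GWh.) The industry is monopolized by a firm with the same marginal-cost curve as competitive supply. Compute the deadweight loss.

€5037.23

Competitive equilibrium: 105.875 − 0.07Q = 11.5 + 0.05Q → Q* = 786.45833, P* = 50.82292.
Marginal revenue: MR = 105.875 − 0.14Q. Set MR = MC: 105.875 − 0.14Q = 11.5 + 0.05Q → Q_m = 496.71053.
Price P_m = 105.875 − 0.07·496.71053 = 71.10526; MC(Q_m) = 11.5 + 0.05·496.71053 = 36.33553.
Competitive Q* = 786.45833, so ΔQ = 289.7478; wedge = 71.10526 − 36.33553 = 34.76973.
DWL = ½ × 289.7478 × 34.76973 = €5037.23.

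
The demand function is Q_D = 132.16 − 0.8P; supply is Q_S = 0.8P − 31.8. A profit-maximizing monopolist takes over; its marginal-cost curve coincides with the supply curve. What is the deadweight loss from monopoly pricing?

In inverse form: demand P = 165.2 − 1.25Q, supply P = 39.75 + 1.25Q.
Competitive equilibrium: 165.2 − 1.25Q = 39.75 + 1.25Q → Q* = 50.18, P* = 102.475.
Marginal revenue: MR = 165.2 − 2.5Q. Set MR = MC: 165.2 − 2.5Q = 39.75 + 1.25Q → Q_m = 33.4533.
Price P_m = 165.2 − 1.25·33.4533 = 123.3834; MC(Q_m) = 39.75 + 1.25·33.4533 = 81.5666.
Competitive Q* = 50.18, so ΔQ = 16.7267; wedge = 123.3834 − 81.5666 = 41.8168.
DWL = ½ × 16.7267 × 41.8168 = 349.73.

349.73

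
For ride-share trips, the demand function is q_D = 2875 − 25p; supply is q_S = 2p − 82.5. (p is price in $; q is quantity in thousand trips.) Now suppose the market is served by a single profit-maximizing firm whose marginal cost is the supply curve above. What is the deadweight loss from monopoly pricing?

In inverse form: demand p = 115 − 0.04q, supply p = 41.25 + 0.5q.
Competitive equilibrium: 115 − 0.04q = 41.25 + 0.5q → q* = 136.5741, p* = 109.537.
Marginal revenue: MR = 115 − 0.08q. Set MR = MC: 115 − 0.08q = 41.25 + 0.5q → q_m = 127.1552.
Price p_m = 115 − 0.04·127.1552 = 109.9138; MC(q_m) = 41.25 + 0.5·127.1552 = 104.8276.
Competitive q* = 136.5741, so Δq = 9.4189; wedge = 109.9138 − 104.8276 = 5.0862.
The triangle = ½ × 9.4189 × 5.0862 = $23.95 thousand.

$23.95 thousand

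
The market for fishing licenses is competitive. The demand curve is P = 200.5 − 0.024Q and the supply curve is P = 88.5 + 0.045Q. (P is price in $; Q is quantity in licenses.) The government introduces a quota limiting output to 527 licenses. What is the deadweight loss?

Competitive equilibrium: 200.5 − 0.024Q = 88.5 + 0.045Q → Q* = 1623.1884, P* = 161.5435.
At Q = 527: demand price = 200.5 − 0.024·527 = 187.852; supply price = 88.5 + 0.045·527 = 112.215.
ΔQ = 1623.1884 − 527 = 1096.1884; wedge = 187.852 − 112.215 = 75.637.
DWL = ½ × 1096.1884 × 75.637 = $41456.20.

$41456.20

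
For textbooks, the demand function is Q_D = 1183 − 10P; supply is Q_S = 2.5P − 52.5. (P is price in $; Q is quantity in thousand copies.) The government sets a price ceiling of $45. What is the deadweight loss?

In inverse form: demand P = 118.3 − 0.1Q, supply P = 21 + 0.4Q.
Competitive equilibrium: 118.3 − 0.1Q = 21 + 0.4Q → Q* = 194.6, P* = 98.84.
At the ceiling P = 45, quantity supplied = (45 − 21)/0.4 = 60.
Willingness to pay at Q' = 60: 118.3 − 0.1·60 = 112.3.
ΔQ = 194.6 − 60 = 134.6; wedge = 112.3 − 45 = 67.3.
The triangle = ½ × 134.6 × 67.3 = $4529.29 thousand.

$4529.29 thousand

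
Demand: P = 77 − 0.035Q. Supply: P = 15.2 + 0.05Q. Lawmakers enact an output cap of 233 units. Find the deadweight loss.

Competitive equilibrium: 77 − 0.035Q = 15.2 + 0.05Q → Q* = 727.0588, P* = 51.5529.
At Q = 233: demand price = 77 − 0.035·233 = 68.845; supply price = 15.2 + 0.05·233 = 26.85.
ΔQ = 727.0588 − 233 = 494.0588; wedge = 68.845 − 26.85 = 41.995.
Welfare loss = ½ × 494.0588 × 41.995 = 10374.

10374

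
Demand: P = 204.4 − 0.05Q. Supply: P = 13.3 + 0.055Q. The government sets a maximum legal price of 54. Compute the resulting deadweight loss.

Competitive equilibrium: 204.4 − 0.05Q = 13.3 + 0.055Q → Q* = 1820, P* = 113.4.
At the ceiling P = 54, quantity supplied = (54 − 13.3)/0.055 = 740.
Willingness to pay at Q' = 740: 204.4 − 0.05·740 = 167.4.
ΔQ = 1820 − 740 = 1080; wedge = 167.4 − 54 = 113.4.
The triangle = ½ × 1080 × 113.4 = 61236.

61236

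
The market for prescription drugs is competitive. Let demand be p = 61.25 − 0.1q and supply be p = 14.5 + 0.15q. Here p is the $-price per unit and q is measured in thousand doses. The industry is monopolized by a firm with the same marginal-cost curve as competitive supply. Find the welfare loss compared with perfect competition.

$356.83 thousand

Competitive equilibrium: 61.25 − 0.1q = 14.5 + 0.15q → q* = 187, p* = 42.55.
Marginal revenue: MR = 61.25 − 0.2q. Set MR = MC: 61.25 − 0.2q = 14.5 + 0.15q → q_m = 133.5714.
Price p_m = 61.25 − 0.1·133.5714 = 47.8929; MC(q_m) = 14.5 + 0.15·133.5714 = 34.5357.
Competitive q* = 187, so Δq = 53.4286; wedge = 47.8929 − 34.5357 = 13.3572.
The triangle = ½ × 53.4286 × 13.3572 = $356.83 thousand.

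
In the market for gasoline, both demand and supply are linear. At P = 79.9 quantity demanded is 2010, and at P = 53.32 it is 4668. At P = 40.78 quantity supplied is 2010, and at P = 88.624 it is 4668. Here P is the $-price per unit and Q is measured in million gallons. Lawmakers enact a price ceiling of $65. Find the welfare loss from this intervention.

$37.26 million

Demand slope = (53.32 − 79.9)/(4668 − 2010) = −0.01, so P = 100 − 0.01Q.
Supply slope = (88.624 − 40.78)/(4668 − 2010) = 0.018, so P = 4.6 + 0.018Q.
Competitive equilibrium: 100 − 0.01Q = 4.6 + 0.018Q → Q* = 3407.1429, P* = 65.9286.
At the ceiling P = 65, quantity supplied = (65 − 4.6)/0.018 = 3355.5556.
Willingness to pay at Q' = 3355.5556: 100 − 0.01·3355.5556 = 66.4444.
ΔQ = 3407.1429 − 3355.5556 = 51.5873; wedge = 66.4444 − 65 = 1.4444.
The triangle = ½ × 51.5873 × 1.4444 = $37.26 million.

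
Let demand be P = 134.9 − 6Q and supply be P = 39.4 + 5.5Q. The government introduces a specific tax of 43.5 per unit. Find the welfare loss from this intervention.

82.27

Competitive equilibrium: 134.9 − 6Q = 39.4 + 5.5Q → Q* = 8.3043, P* = 85.0739.
With the tax, the buyer price exceeds the seller price by 43.5: (134.9 − 6Q) − (39.4 + 5.5Q) = 43.5 → Q' = 4.5217.
ΔQ = 8.3043 − 4.5217 = 3.7826; the wedge equals the tax, 43.5.
Deadweight loss = ½ × 3.7826 × 43.5 = 82.27.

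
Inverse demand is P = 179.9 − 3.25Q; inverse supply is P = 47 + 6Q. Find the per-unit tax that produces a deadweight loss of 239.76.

Competitive equilibrium: 179.9 − 3.25Q = 47 + 6Q → Q* = 14.3676, P* = 133.2054.
A tax t gives ΔQ = t/9.25 and wedge t, so DWL = t²/18.5.
t²/18.5 = 239.76 → t² = 4435.56 → t = 66.6.

66.6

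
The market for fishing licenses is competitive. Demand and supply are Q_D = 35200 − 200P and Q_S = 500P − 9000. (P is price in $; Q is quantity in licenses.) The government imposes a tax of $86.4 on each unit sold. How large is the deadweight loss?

$533211.43

In inverse form: demand P = 176 − 0.005Q, supply P = 18 + 0.002Q.
Competitive equilibrium: 176 − 0.005Q = 18 + 0.002Q → Q* = 22571.4286, P* = 63.1429.
With the tax, the buyer price exceeds the seller price by 86.4: (176 − 0.005Q) − (18 + 0.002Q) = 86.4 → Q' = 10228.5714.
ΔQ = 22571.4286 − 10228.5714 = 12342.8572; the wedge equals the tax, 86.4.
Welfare loss = ½ × 12342.8572 × 86.4 = $533211.43.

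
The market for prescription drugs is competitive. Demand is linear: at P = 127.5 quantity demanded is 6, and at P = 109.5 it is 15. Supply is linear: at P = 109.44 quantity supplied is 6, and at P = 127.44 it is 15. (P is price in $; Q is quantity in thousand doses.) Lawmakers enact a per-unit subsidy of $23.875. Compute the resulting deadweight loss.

Demand slope = (109.5 − 127.5)/(15 − 6) = −2, so P = 139.5 − 2Q.
Supply slope = (127.44 − 109.44)/(15 − 6) = 2, so P = 97.44 + 2Q.
Competitive equilibrium: 139.5 − 2Q = 97.44 + 2Q → Q* = 10.515, P* = 118.47.
The subsidy lowers effective supply by 23.875: P = 73.565 + 2Q.
New quantity: 139.5 − 2Q = 73.565 + 2Q → Q' = 16.4838.
Overproduction ΔQ = 16.4838 − 10.515 = 5.9688; wedge = subsidy = 23.875.
Deadweight loss = ½ × 5.9688 × 23.875 = $71.25 thousand.

$71.25 thousand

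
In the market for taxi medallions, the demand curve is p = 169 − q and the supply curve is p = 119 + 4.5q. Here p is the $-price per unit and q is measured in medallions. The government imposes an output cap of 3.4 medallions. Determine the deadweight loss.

Competitive equilibrium: 169 − q = 119 + 4.5q → q* = 9.0909, p* = 159.9091.
At q = 3.4: demand price = 169 − 1·3.4 = 165.6; supply price = 119 + 4.5·3.4 = 134.3.
Δq = 9.0909 − 3.4 = 5.6909; wedge = 165.6 − 134.3 = 31.3.
Welfare loss = ½ × 5.6909 × 31.3 = $89.06.

$89.06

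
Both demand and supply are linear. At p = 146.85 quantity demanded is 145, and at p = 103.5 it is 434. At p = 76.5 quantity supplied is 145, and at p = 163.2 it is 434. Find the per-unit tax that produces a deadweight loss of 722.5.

25.5

Demand slope = (103.5 − 146.85)/(434 − 145) = −0.15, so p = 168.6 − 0.15q.
Supply slope = (163.2 − 76.5)/(434 − 145) = 0.3, so p = 33 + 0.3q.
Competitive equilibrium: 168.6 − 0.15q = 33 + 0.3q → q* = 301.3333, p* = 123.4.
A tax t gives Δq = t/0.45 and wedge t, so DWL = t²/0.9.
t²/0.9 = 722.5 → t² = 650.25 → t = 25.5.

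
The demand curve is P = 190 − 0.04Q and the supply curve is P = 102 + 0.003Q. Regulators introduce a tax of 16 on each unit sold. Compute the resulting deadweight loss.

2976.74

Competitive equilibrium: 190 − 0.04Q = 102 + 0.003Q → Q* = 2046.5116, P* = 108.1395.
With the tax, the buyer price exceeds the seller price by 16: (190 − 0.04Q) − (102 + 0.003Q) = 16 → Q' = 1674.4186.
ΔQ = 2046.5116 − 1674.4186 = 372.093; the wedge equals the tax, 16.
DWL = ½ × 372.093 × 16 = 2976.74.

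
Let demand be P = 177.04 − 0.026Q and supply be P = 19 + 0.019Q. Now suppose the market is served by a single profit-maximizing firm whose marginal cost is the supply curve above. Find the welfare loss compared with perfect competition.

37215.30

Competitive equilibrium: 177.04 − 0.026Q = 19 + 0.019Q → Q* = 3512, P* = 85.728.
Marginal revenue: MR = 177.04 − 0.052Q. Set MR = MC: 177.04 − 0.052Q = 19 + 0.019Q → Q_m = 2225.9155.
Price P_m = 177.04 − 0.026·2225.9155 = 119.1662; MC(Q_m) = 19 + 0.019·2225.9155 = 61.2924.
Competitive Q* = 3512, so ΔQ = 1286.0845; wedge = 119.1662 − 61.2924 = 57.8738.
The triangle = ½ × 1286.0845 × 57.8738 = 37215.30.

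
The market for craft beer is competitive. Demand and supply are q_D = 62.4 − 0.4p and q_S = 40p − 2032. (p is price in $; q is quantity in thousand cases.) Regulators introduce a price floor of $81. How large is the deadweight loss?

$171.74 thousand

In inverse form: demand p = 156 − 2.5q, supply p = 50.8 + 0.025q.
Competitive equilibrium: 156 − 2.5q = 50.8 + 0.025q → q* = 41.6634, p* = 51.8416.
At the floor p = 81, quantity demanded = (156 − 81)/2.5 = 30.
Sellers' marginal cost at q' = 30: 50.8 + 0.025·30 = 51.55.
Δq = 41.6634 − 30 = 11.6634; wedge = 81 − 51.55 = 29.45.
Deadweight loss = ½ × 11.6634 × 29.45 = $171.74 thousand.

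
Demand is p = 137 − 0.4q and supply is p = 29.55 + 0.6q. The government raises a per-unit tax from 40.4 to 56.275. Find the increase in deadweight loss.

767.36

Competitive equilibrium: 137 − 0.4q = 29.55 + 0.6q → q* = 107.45, p* = 94.02.
For a per-unit tax t: Δq = t/1, so DWL = ½·t·(t/1) = t²/2.
At t = 40.4: DWL = 816.08. At t = 56.275: DWL = 1583.438.
Increase = 1583.438 − 816.08 = 767.36.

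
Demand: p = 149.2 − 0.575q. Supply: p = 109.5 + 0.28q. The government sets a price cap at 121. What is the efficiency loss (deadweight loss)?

12.29

Competitive equilibrium: 149.2 − 0.575q = 109.5 + 0.28q → q* = 46.4327, p* = 122.5012.
At the ceiling p = 121, quantity supplied = (121 − 109.5)/0.28 = 41.0714.
Willingness to pay at q' = 41.0714: 149.2 − 0.575·41.0714 = 125.5839.
Δq = 46.4327 − 41.0714 = 5.3613; wedge = 125.5839 − 121 = 4.5839.
DWL = ½ × 5.3613 × 4.5839 = 12.29.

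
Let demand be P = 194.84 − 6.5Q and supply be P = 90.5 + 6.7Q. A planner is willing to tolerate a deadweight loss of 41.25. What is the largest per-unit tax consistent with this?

Competitive equilibrium: 194.84 − 6.5Q = 90.5 + 6.7Q → Q* = 7.9045, P* = 143.4605.
A tax t gives ΔQ = t/13.2 and wedge t, so DWL = t²/26.4.
t²/26.4 = 41.25 → t² = 1089 → t = 33.

33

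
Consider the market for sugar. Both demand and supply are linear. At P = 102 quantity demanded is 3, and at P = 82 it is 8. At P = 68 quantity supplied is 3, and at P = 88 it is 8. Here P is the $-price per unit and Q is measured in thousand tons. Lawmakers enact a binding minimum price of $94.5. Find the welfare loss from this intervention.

$22.56 thousand

Demand slope = (82 − 102)/(8 − 3) = −4, so P = 114 − 4Q.
Supply slope = (88 − 68)/(8 − 3) = 4, so P = 56 + 4Q.
Competitive equilibrium: 114 − 4Q = 56 + 4Q → Q* = 7.25, P* = 85.
At the floor P = 94.5, quantity demanded = (114 − 94.5)/4 = 4.875.
Sellers' marginal cost at Q' = 4.875: 56 + 4·4.875 = 75.5.
ΔQ = 7.25 − 4.875 = 2.375; wedge = 94.5 − 75.5 = 19.
Welfare loss = ½ × 2.375 × 19 = $22.56 thousand.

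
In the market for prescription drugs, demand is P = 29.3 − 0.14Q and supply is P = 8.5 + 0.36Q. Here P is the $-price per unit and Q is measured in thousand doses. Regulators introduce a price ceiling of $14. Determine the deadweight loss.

$173.21 thousand

Competitive equilibrium: 29.3 − 0.14Q = 8.5 + 0.36Q → Q* = 41.6, P* = 23.476.
At the ceiling P = 14, quantity supplied = (14 − 8.5)/0.36 = 15.2778.
Willingness to pay at Q' = 15.2778: 29.3 − 0.14·15.2778 = 27.1611.
ΔQ = 41.6 − 15.2778 = 26.3222; wedge = 27.1611 − 14 = 13.1611.
The triangle = ½ × 26.3222 × 13.1611 = $173.21 thousand.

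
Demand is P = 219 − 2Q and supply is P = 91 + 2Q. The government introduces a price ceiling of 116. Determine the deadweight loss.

Competitive equilibrium: 219 − 2Q = 91 + 2Q → Q* = 32, P* = 155.
At the ceiling P = 116, quantity supplied = (116 − 91)/2 = 12.5.
Willingness to pay at Q' = 12.5: 219 − 2·12.5 = 194.
ΔQ = 32 − 12.5 = 19.5; wedge = 194 − 116 = 78.
DWL = ½ × 19.5 × 78 = 760.50.

760.50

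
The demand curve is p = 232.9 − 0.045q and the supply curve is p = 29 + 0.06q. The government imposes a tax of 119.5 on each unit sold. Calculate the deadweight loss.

Competitive equilibrium: 232.9 − 0.045q = 29 + 0.06q → q* = 1941.9048, p* = 145.5143.
With the tax, the buyer price exceeds the seller price by 119.5: (232.9 − 0.045q) − (29 + 0.06q) = 119.5 → q' = 803.8095.
Δq = 1941.9048 − 803.8095 = 1138.0953; the wedge equals the tax, 119.5.
DWL = ½ × 1138.0953 × 119.5 = 68001.19.

68001.19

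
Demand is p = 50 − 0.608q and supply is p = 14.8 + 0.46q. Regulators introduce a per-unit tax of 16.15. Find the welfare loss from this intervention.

122.11

Competitive equilibrium: 50 − 0.608q = 14.8 + 0.46q → q* = 32.9588, p* = 29.961.
With the tax, the buyer price exceeds the seller price by 16.15: (50 − 0.608q) − (14.8 + 0.46q) = 16.15 → q' = 17.8371.
Δq = 32.9588 − 17.8371 = 15.1217; the wedge equals the tax, 16.15.
The triangle = ½ × 15.1217 × 16.15 = 122.11.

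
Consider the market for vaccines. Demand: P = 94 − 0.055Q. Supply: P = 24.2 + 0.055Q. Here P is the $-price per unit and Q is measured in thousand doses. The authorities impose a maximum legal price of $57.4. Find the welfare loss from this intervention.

$52.55 thousand

Competitive equilibrium: 94 − 0.055Q = 24.2 + 0.055Q → Q* = 634.5455, P* = 59.1.
At the ceiling P = 57.4, quantity supplied = (57.4 − 24.2)/0.055 = 603.6364.
Willingness to pay at Q' = 603.6364: 94 − 0.055·603.6364 = 60.8.
ΔQ = 634.5455 − 603.6364 = 30.9091; wedge = 60.8 − 57.4 = 3.4.
DWL = ½ × 30.9091 × 3.4 = $52.55 thousand.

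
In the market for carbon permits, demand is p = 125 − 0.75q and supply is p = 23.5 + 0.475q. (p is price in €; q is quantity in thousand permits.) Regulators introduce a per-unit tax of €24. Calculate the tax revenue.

Competitive equilibrium: 125 − 0.75q = 23.5 + 0.475q → q* = 82.8571, p* = 62.8571.
With the tax, the buyer price exceeds the seller price by 24: (125 − 0.75q) − (23.5 + 0.475q) = 24 → q' = 63.2653.
Tax revenue = 24 × 63.2653 = €1518.37 thousand.

€1518.37 thousand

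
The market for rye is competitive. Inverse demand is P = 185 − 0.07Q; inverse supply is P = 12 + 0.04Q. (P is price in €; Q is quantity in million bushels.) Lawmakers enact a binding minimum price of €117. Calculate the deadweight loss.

€19885.81 million

Competitive equilibrium: 185 − 0.07Q = 12 + 0.04Q → Q* = 1572.72727, P* = 74.90909.
At the floor P = 117, quantity demanded = (185 − 117)/0.07 = 971.42857.
Sellers' marginal cost at Q' = 971.42857: 12 + 0.04·971.42857 = 50.85714.
ΔQ = 1572.72727 − 971.42857 = 601.2987; wedge = 117 − 50.85714 = 66.14286.
Welfare loss = ½ × 601.2987 × 66.14286 = €19885.81 million.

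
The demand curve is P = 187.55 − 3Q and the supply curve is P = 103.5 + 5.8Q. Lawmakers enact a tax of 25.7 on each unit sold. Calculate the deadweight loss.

Competitive equilibrium: 187.55 − 3Q = 103.5 + 5.8Q → Q* = 9.5511, P* = 158.8966.
With the tax, the buyer price exceeds the seller price by 25.7: (187.55 − 3Q) − (103.5 + 5.8Q) = 25.7 → Q' = 6.6307.
ΔQ = 9.5511 − 6.6307 = 2.9204; the wedge equals the tax, 25.7.
DWL = ½ × 2.9204 × 25.7 = 37.53.

37.53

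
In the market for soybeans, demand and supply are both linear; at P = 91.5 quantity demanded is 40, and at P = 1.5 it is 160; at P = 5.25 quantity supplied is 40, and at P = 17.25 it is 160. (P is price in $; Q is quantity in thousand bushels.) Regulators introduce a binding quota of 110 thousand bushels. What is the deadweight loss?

Demand slope = (1.5 − 91.5)/(160 − 40) = −0.75, so P = 121.5 − 0.75Q.
Supply slope = (17.25 − 5.25)/(160 − 40) = 0.1, so P = 1.25 + 0.1Q.
Competitive equilibrium: 121.5 − 0.75Q = 1.25 + 0.1Q → Q* = 141.4706, P* = 15.3971.
At Q = 110: demand price = 121.5 − 0.75·110 = 39; supply price = 1.25 + 0.1·110 = 12.25.
ΔQ = 141.4706 − 110 = 31.4706; wedge = 39 − 12.25 = 26.75.
The triangle = ½ × 31.4706 × 26.75 = $420.92 thousand.

$420.92 thousand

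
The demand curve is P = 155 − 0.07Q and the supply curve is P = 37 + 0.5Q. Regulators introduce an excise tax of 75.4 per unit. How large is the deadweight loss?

4986.98

Competitive equilibrium: 155 − 0.07Q = 37 + 0.5Q → Q* = 207.0175, P* = 140.5088.
With the tax, the buyer price exceeds the seller price by 75.4: (155 − 0.07Q) − (37 + 0.5Q) = 75.4 → Q' = 74.7368.
ΔQ = 207.0175 − 74.7368 = 132.2807; the wedge equals the tax, 75.4.
The triangle = ½ × 132.2807 × 75.4 = 4986.98.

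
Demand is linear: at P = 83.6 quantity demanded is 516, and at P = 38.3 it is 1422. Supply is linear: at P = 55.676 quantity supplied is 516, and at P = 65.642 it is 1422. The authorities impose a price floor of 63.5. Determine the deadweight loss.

94.87

Demand slope = (38.3 − 83.6)/(1422 − 516) = −0.05, so P = 109.4 − 0.05Q.
Supply slope = (65.642 − 55.676)/(1422 − 516) = 0.011, so P = 50 + 0.011Q.
Competitive equilibrium: 109.4 − 0.05Q = 50 + 0.011Q → Q* = 973.7705, P* = 60.7115.
At the floor P = 63.5, quantity demanded = (109.4 − 63.5)/0.05 = 918.
Sellers' marginal cost at Q' = 918: 50 + 0.011·918 = 60.098.
ΔQ = 973.7705 − 918 = 55.7705; wedge = 63.5 − 60.098 = 3.402.
The triangle = ½ × 55.7705 × 3.402 = 94.87.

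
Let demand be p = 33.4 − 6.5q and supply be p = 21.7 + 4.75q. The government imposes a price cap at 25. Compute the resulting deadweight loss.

Competitive equilibrium: 33.4 − 6.5q = 21.7 + 4.75q → q* = 1.04, p* = 26.64.
At the ceiling p = 25, quantity supplied = (25 − 21.7)/4.75 = 0.6947.
Willingness to pay at q' = 0.6947: 33.4 − 6.5·0.6947 = 28.8845.
Δq = 1.04 − 0.6947 = 0.3453; wedge = 28.8845 − 25 = 3.8845.
DWL = ½ × 0.3453 × 3.8845 = 0.67.

0.67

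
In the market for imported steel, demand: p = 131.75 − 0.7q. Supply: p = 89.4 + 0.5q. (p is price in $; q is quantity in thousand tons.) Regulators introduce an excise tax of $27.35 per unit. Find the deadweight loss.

Competitive equilibrium: 131.75 − 0.7q = 89.4 + 0.5q → q* = 35.2917, p* = 107.0458.
With the tax, the buyer price exceeds the seller price by 27.35: (131.75 − 0.7q) − (89.4 + 0.5q) = 27.35 → q' = 12.5.
Δq = 35.2917 − 12.5 = 22.7917; the wedge equals the tax, 27.35.
DWL = ½ × 22.7917 × 27.35 = $311.68 thousand.

$311.68 thousand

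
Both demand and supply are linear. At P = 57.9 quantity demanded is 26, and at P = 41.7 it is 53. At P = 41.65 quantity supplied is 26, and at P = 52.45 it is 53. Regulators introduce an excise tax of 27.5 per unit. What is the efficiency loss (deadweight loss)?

378.125

Demand slope = (41.7 − 57.9)/(53 − 26) = −0.6, so P = 73.5 − 0.6Q.
Supply slope = (52.45 − 41.65)/(53 − 26) = 0.4, so P = 31.25 + 0.4Q.
Competitive equilibrium: 73.5 − 0.6Q = 31.25 + 0.4Q → Q* = 42.25, P* = 48.15.
With the tax, the buyer price exceeds the seller price by 27.5: (73.5 − 0.6Q) − (31.25 + 0.4Q) = 27.5 → Q' = 14.75.
ΔQ = 42.25 − 14.75 = 27.5; the wedge equals the tax, 27.5.
DWL = ½ × 27.5 × 27.5 = 378.125.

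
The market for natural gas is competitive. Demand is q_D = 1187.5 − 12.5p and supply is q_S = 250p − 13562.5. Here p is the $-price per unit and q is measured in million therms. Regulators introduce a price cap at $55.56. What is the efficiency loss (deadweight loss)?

$1043.44 million

In inverse form: demand p = 95 − 0.08q, supply p = 54.25 + 0.004q.
Competitive equilibrium: 95 − 0.08q = 54.25 + 0.004q → q* = 485.119, p* = 56.1905.
At the ceiling p = 55.56, quantity supplied = (55.56 − 54.25)/0.004 = 327.5.
Willingness to pay at q' = 327.5: 95 − 0.08·327.5 = 68.8.
Δq = 485.119 − 327.5 = 157.619; wedge = 68.8 − 55.56 = 13.24.
The triangle = ½ × 157.619 × 13.24 = $1043.44 million.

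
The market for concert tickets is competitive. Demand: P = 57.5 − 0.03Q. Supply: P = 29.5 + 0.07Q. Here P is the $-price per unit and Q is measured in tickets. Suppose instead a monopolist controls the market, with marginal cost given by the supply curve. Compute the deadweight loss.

Competitive equilibrium: 57.5 − 0.03Q = 29.5 + 0.07Q → Q* = 280, P* = 49.1.
Marginal revenue: MR = 57.5 − 0.06Q. Set MR = MC: 57.5 − 0.06Q = 29.5 + 0.07Q → Q_m = 215.3846.
Price P_m = 57.5 − 0.03·215.3846 = 51.0385; MC(Q_m) = 29.5 + 0.07·215.3846 = 44.5769.
Competitive Q* = 280, so ΔQ = 64.6154; wedge = 51.0385 − 44.5769 = 6.4616.
The triangle = ½ × 64.6154 × 6.4616 = $208.76.

$208.76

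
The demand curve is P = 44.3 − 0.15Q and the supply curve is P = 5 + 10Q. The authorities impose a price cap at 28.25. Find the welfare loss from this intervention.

12.14

Competitive equilibrium: 44.3 − 0.15Q = 5 + 10Q → Q* = 3.8719, P* = 43.7192.
At the ceiling P = 28.25, quantity supplied = (28.25 − 5)/10 = 2.325.
Willingness to pay at Q' = 2.325: 44.3 − 0.15·2.325 = 43.9513.
ΔQ = 3.8719 − 2.325 = 1.5469; wedge = 43.9513 − 28.25 = 15.7013.
Welfare loss = ½ × 1.5469 × 15.7013 = 12.14.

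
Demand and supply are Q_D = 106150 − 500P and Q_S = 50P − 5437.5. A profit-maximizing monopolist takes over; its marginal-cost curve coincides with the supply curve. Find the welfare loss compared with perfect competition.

1692.33

In inverse form: demand P = 212.3 − 0.002Q, supply P = 108.75 + 0.02Q.
Competitive equilibrium: 212.3 − 0.002Q = 108.75 + 0.02Q → Q* = 4706.81818, P* = 202.88636.
Marginal revenue: MR = 212.3 − 0.004Q. Set MR = MC: 212.3 − 0.004Q = 108.75 + 0.02Q → Q_m = 4314.58333.
Price P_m = 212.3 − 0.002·4314.58333 = 203.67083; MC(Q_m) = 108.75 + 0.02·4314.58333 = 195.04167.
Competitive Q* = 4706.81818, so ΔQ = 392.23485; wedge = 203.67083 − 195.04167 = 8.62916.
Deadweight loss = ½ × 392.23485 × 8.62916 = 1692.33.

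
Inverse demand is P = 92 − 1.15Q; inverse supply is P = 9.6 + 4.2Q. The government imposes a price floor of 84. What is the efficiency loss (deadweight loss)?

Competitive equilibrium: 92 − 1.15Q = 9.6 + 4.2Q → Q* = 15.4019, P* = 74.2879.
At the floor P = 84, quantity demanded = (92 − 84)/1.15 = 6.9565.
Sellers' marginal cost at Q' = 6.9565: 9.6 + 4.2·6.9565 = 38.8173.
ΔQ = 15.4019 − 6.9565 = 8.4454; wedge = 84 − 38.8173 = 45.1827.
Welfare loss = ½ × 8.4454 × 45.1827 = 190.79.

190.79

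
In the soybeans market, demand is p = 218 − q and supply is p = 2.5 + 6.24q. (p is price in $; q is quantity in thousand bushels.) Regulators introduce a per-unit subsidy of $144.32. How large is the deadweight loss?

$1438.42 thousand

Competitive equilibrium: 218 − q = 2.5 + 6.24q → q* = 29.7652, p* = 188.2348.
The subsidy lowers effective supply by 144.32: p = 6.24q − 141.82.
New quantity: 218 − q = 6.24q − 141.82 → q' = 49.6989.
Overproduction Δq = 49.6989 − 29.7652 = 19.9337; wedge = subsidy = 144.32.
Welfare loss = ½ × 19.9337 × 144.32 = $1438.42 thousand.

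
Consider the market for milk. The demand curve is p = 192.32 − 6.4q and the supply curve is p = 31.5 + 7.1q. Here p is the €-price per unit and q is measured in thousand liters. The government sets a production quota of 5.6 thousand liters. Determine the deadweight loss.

Competitive equilibrium: 192.32 − 6.4q = 31.5 + 7.1q → q* = 11.9126, p* = 116.0794.
At q = 5.6: demand price = 192.32 − 6.4·5.6 = 156.48; supply price = 31.5 + 7.1·5.6 = 71.26.
Δq = 11.9126 − 5.6 = 6.3126; wedge = 156.48 − 71.26 = 85.22.
Welfare loss = ½ × 6.3126 × 85.22 = €268.98 thousand.

€268.98 thousand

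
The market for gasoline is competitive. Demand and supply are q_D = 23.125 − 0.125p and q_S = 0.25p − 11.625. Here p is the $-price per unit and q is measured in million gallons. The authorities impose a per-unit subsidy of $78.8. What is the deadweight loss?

$258.73 million

In inverse form: demand p = 185 − 8q, supply p = 46.5 + 4q.
Competitive equilibrium: 185 − 8q = 46.5 + 4q → q* = 11.54167, p* = 92.66667.
The subsidy lowers effective supply by 78.8: p = 4q − 32.3.
New quantity: 185 − 8q = 4q − 32.3 → q' = 18.10833.
Overproduction Δq = 18.10833 − 11.54167 = 6.56666; wedge = subsidy = 78.8.
The triangle = ½ × 6.56666 × 78.8 = $258.73 million.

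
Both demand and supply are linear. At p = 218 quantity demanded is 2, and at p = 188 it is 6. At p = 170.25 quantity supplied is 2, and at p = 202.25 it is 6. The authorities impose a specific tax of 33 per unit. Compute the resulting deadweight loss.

Demand slope = (188 − 218)/(6 − 2) = −7.5, so p = 233 − 7.5q.
Supply slope = (202.25 − 170.25)/(6 − 2) = 8, so p = 154.25 + 8q.
Competitive equilibrium: 233 − 7.5q = 154.25 + 8q → q* = 5.0806, p* = 194.8952.
With the tax, the buyer price exceeds the seller price by 33: (233 − 7.5q) − (154.25 + 8q) = 33 → q' = 2.9516.
Δq = 5.0806 − 2.9516 = 2.129; the wedge equals the tax, 33.
DWL = ½ × 2.129 × 33 = 35.13.

35.13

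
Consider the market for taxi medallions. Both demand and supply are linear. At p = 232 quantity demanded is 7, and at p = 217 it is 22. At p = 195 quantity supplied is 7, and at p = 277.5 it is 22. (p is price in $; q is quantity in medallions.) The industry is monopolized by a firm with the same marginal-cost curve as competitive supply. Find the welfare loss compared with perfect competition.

Demand slope = (217 − 232)/(22 − 7) = −1, so p = 239 − q.
Supply slope = (277.5 − 195)/(22 − 7) = 5.5, so p = 156.5 + 5.5q.
Competitive equilibrium: 239 − q = 156.5 + 5.5q → q* = 12.6923, p* = 226.3077.
Marginal revenue: MR = 239 − 2q. Set MR = MC: 239 − 2q = 156.5 + 5.5q → q_m = 11.
Price p_m = 239 − 1·11 = 228; MC(q_m) = 156.5 + 5.5·11 = 217.
Competitive q* = 12.6923, so Δq = 1.6923; wedge = 228 − 217 = 11.
Deadweight loss = ½ × 1.6923 × 11 = $9.31.

$9.31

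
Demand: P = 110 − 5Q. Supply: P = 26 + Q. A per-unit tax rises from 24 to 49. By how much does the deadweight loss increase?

Competitive equilibrium: 110 − 5Q = 26 + Q → Q* = 14, P* = 40.
For a per-unit tax t: ΔQ = t/6, so DWL = ½·t·(t/6) = t²/12.
At t = 24: DWL = 48. At t = 49: DWL = 200.083.
Increase = 200.083 − 48 = 152.08.

152.08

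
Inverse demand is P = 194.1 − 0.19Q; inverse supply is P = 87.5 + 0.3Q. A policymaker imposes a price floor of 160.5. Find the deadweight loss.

406.02

Competitive equilibrium: 194.1 − 0.19Q = 87.5 + 0.3Q → Q* = 217.551, P* = 152.7653.
At the floor P = 160.5, quantity demanded = (194.1 − 160.5)/0.19 = 176.8421.
Sellers' marginal cost at Q' = 176.8421: 87.5 + 0.3·176.8421 = 140.5526.
ΔQ = 217.551 − 176.8421 = 40.7089; wedge = 160.5 − 140.5526 = 19.9474.
Welfare loss = ½ × 40.7089 × 19.9474 = 406.02.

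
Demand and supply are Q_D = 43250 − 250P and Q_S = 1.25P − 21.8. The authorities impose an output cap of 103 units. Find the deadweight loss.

3291.21

In inverse form: demand P = 173 − 0.004Q, supply P = 17.44 + 0.8Q.
Competitive equilibrium: 173 − 0.004Q = 17.44 + 0.8Q → Q* = 193.4826, P* = 172.2261.
At Q = 103: demand price = 173 − 0.004·103 = 172.588; supply price = 17.44 + 0.8·103 = 99.84.
ΔQ = 193.4826 − 103 = 90.4826; wedge = 172.588 − 99.84 = 72.748.
The triangle = ½ × 90.4826 × 72.748 = 3291.21.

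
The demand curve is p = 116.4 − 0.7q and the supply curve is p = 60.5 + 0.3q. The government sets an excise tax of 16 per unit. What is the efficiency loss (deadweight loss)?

Competitive equilibrium: 116.4 − 0.7q = 60.5 + 0.3q → q* = 55.9, p* = 77.27.
With the tax, the buyer price exceeds the seller price by 16: (116.4 − 0.7q) − (60.5 + 0.3q) = 16 → q' = 39.9.
Δq = 55.9 − 39.9 = 16; the wedge equals the tax, 16.
Deadweight loss = ½ × 16 × 16 = 128.

128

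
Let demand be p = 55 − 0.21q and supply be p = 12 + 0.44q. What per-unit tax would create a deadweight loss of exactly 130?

13

Competitive equilibrium: 55 − 0.21q = 12 + 0.44q → q* = 66.1538, p* = 41.1077.
A tax t gives Δq = t/0.65 and wedge t, so DWL = t²/1.3.
t²/1.3 = 130 → t² = 169 → t = 13.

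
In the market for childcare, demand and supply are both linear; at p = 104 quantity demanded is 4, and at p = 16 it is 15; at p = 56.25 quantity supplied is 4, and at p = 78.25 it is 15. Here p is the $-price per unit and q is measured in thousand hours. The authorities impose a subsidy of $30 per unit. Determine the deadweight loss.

$45 thousand

Demand slope = (16 − 104)/(15 − 4) = −8, so p = 136 − 8q.
Supply slope = (78.25 − 56.25)/(15 − 4) = 2, so p = 48.25 + 2q.
Competitive equilibrium: 136 − 8q = 48.25 + 2q → q* = 8.775, p* = 65.8.
The subsidy lowers effective supply by 30: p = 18.25 + 2q.
New quantity: 136 − 8q = 18.25 + 2q → q' = 11.775.
Overproduction Δq = 11.775 − 8.775 = 3; wedge = subsidy = 30.
Deadweight loss = ½ × 3 × 30 = $45 thousand.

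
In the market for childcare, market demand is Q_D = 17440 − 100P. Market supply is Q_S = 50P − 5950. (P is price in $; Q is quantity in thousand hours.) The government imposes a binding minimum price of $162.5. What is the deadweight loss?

$6468.17 thousand

In inverse form: demand P = 174.4 − 0.01Q, supply P = 119 + 0.02Q.
Competitive equilibrium: 174.4 − 0.01Q = 119 + 0.02Q → Q* = 1846.6667, P* = 155.9333.
At the floor P = 162.5, quantity demanded = (174.4 − 162.5)/0.01 = 1190.
Sellers' marginal cost at Q' = 1190: 119 + 0.02·1190 = 142.8.
ΔQ = 1846.6667 − 1190 = 656.6667; wedge = 162.5 − 142.8 = 19.7.
Deadweight loss = ½ × 656.6667 × 19.7 = $6468.17 thousand.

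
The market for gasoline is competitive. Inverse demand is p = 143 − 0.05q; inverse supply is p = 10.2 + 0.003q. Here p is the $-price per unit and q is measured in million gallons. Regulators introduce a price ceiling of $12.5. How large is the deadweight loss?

Competitive equilibrium: 143 − 0.05q = 10.2 + 0.003q → q* = 2505.66038, p* = 17.71698.
At the ceiling p = 12.5, quantity supplied = (12.5 − 10.2)/0.003 = 766.66667.
Willingness to pay at q' = 766.66667: 143 − 0.05·766.66667 = 104.66667.
Δq = 2505.66038 − 766.66667 = 1738.99371; wedge = 104.66667 − 12.5 = 92.16667.
DWL = ½ × 1738.99371 × 92.16667 = $80138.63 million.

$80138.63 million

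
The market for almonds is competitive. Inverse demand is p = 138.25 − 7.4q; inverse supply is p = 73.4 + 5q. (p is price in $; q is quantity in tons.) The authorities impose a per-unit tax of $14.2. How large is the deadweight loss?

$8.13

Competitive equilibrium: 138.25 − 7.4q = 73.4 + 5q → q* = 5.2298, p* = 99.5492.
With the tax, the buyer price exceeds the seller price by 14.2: (138.25 − 7.4q) − (73.4 + 5q) = 14.2 → q' = 4.0847.
Δq = 5.2298 − 4.0847 = 1.1451; the wedge equals the tax, 14.2.
Deadweight loss = ½ × 1.1451 × 14.2 = $8.13.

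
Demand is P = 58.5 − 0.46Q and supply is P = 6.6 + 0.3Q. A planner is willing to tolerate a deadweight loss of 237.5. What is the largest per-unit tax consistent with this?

Competitive equilibrium: 58.5 − 0.46Q = 6.6 + 0.3Q → Q* = 68.2895, P* = 27.0868.
A tax t gives ΔQ = t/0.76 and wedge t, so DWL = t²/1.52.
t²/1.52 = 237.5 → t² = 361 → t = 19.

19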